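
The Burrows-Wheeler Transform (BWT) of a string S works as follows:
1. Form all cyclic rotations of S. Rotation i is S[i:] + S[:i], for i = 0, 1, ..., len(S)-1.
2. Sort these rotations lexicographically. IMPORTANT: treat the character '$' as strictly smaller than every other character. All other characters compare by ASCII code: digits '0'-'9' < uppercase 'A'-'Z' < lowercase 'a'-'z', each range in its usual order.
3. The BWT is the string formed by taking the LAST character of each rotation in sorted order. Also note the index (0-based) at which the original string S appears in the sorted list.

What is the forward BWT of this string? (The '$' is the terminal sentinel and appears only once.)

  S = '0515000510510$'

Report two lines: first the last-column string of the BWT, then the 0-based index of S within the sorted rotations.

All 14 rotations (rotation i = S[i:]+S[:i]):
  rot[0] = 0515000510510$
  rot[1] = 515000510510$0
  rot[2] = 15000510510$05
  rot[3] = 5000510510$051
  rot[4] = 000510510$0515
  rot[5] = 00510510$05150
  rot[6] = 0510510$051500
  rot[7] = 510510$0515000
  rot[8] = 10510$05150005
  rot[9] = 0510$051500051
  rot[10] = 510$0515000510
  rot[11] = 10$05150005105
  rot[12] = 0$051500051051
  rot[13] = $0515000510510
Sorted (with $ < everything):
  sorted[0] = $0515000510510  (last char: '0')
  sorted[1] = 0$051500051051  (last char: '1')
  sorted[2] = 000510510$0515  (last char: '5')
  sorted[3] = 00510510$05150  (last char: '0')
  sorted[4] = 0510$051500051  (last char: '1')
  sorted[5] = 0510510$051500  (last char: '0')
  sorted[6] = 0515000510510$  (last char: '$')
  sorted[7] = 10$05150005105  (last char: '5')
  sorted[8] = 10510$05150005  (last char: '5')
  sorted[9] = 15000510510$05  (last char: '5')
  sorted[10] = 5000510510$051  (last char: '1')
  sorted[11] = 510$0515000510  (last char: '0')
  sorted[12] = 510510$0515000  (last char: '0')
  sorted[13] = 515000510510$0  (last char: '0')
Last column: 015010$5551000
Original string S is at sorted index 6

Answer: 015010$5551000
6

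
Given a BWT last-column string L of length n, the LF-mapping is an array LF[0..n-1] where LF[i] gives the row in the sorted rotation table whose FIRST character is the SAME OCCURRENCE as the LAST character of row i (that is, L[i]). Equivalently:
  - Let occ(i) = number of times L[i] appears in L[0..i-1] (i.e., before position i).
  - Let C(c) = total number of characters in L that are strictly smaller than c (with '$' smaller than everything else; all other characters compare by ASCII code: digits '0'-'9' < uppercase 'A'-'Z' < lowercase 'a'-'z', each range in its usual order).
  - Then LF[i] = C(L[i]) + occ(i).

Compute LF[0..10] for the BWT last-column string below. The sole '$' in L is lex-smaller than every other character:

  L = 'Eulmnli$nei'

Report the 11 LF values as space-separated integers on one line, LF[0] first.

Char counts: '$':1, 'E':1, 'e':1, 'i':2, 'l':2, 'm':1, 'n':2, 'u':1
C (first-col start): C('$')=0, C('E')=1, C('e')=2, C('i')=3, C('l')=5, C('m')=7, C('n')=8, C('u')=10
L[0]='E': occ=0, LF[0]=C('E')+0=1+0=1
L[1]='u': occ=0, LF[1]=C('u')+0=10+0=10
L[2]='l': occ=0, LF[2]=C('l')+0=5+0=5
L[3]='m': occ=0, LF[3]=C('m')+0=7+0=7
L[4]='n': occ=0, LF[4]=C('n')+0=8+0=8
L[5]='l': occ=1, LF[5]=C('l')+1=5+1=6
L[6]='i': occ=0, LF[6]=C('i')+0=3+0=3
L[7]='$': occ=0, LF[7]=C('$')+0=0+0=0
L[8]='n': occ=1, LF[8]=C('n')+1=8+1=9
L[9]='e': occ=0, LF[9]=C('e')+0=2+0=2
L[10]='i': occ=1, LF[10]=C('i')+1=3+1=4

Answer: 1 10 5 7 8 6 3 0 9 2 4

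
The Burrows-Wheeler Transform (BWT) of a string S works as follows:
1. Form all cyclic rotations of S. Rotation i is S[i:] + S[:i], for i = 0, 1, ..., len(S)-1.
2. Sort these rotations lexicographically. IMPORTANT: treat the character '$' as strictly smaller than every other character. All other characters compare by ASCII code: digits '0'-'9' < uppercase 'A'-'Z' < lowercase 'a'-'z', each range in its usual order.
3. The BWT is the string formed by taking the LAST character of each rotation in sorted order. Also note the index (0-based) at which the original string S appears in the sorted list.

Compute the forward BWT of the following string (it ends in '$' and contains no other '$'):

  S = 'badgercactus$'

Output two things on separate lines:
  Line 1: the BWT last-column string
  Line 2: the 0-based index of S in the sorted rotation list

All 13 rotations (rotation i = S[i:]+S[:i]):
  rot[0] = badgercactus$
  rot[1] = adgercactus$b
  rot[2] = dgercactus$ba
  rot[3] = gercactus$bad
  rot[4] = ercactus$badg
  rot[5] = rcactus$badge
  rot[6] = cactus$badger
  rot[7] = actus$badgerc
  rot[8] = ctus$badgerca
  rot[9] = tus$badgercac
  rot[10] = us$badgercact
  rot[11] = s$badgercactu
  rot[12] = $badgercactus
Sorted (with $ < everything):
  sorted[0] = $badgercactus  (last char: 's')
  sorted[1] = actus$badgerc  (last char: 'c')
  sorted[2] = adgercactus$b  (last char: 'b')
  sorted[3] = badgercactus$  (last char: '$')
  sorted[4] = cactus$badger  (last char: 'r')
  sorted[5] = ctus$badgerca  (last char: 'a')
  sorted[6] = dgercactus$ba  (last char: 'a')
  sorted[7] = ercactus$badg  (last char: 'g')
  sorted[8] = gercactus$bad  (last char: 'd')
  sorted[9] = rcactus$badge  (last char: 'e')
  sorted[10] = s$badgercactu  (last char: 'u')
  sorted[11] = tus$badgercac  (last char: 'c')
  sorted[12] = us$badgercact  (last char: 't')
Last column: scb$raagdeuct
Original string S is at sorted index 3

Answer: scb$raagdeuct
3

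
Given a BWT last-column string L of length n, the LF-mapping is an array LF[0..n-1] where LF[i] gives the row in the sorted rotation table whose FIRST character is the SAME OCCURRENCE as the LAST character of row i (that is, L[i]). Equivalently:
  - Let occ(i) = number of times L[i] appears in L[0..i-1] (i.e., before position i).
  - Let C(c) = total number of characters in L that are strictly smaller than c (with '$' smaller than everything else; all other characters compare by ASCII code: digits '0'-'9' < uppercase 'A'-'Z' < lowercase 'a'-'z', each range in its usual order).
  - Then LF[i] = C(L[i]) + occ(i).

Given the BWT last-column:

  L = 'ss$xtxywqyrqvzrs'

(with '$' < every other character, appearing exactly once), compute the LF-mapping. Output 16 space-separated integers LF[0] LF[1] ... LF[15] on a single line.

Char counts: '$':1, 'q':2, 'r':2, 's':3, 't':1, 'v':1, 'w':1, 'x':2, 'y':2, 'z':1
C (first-col start): C('$')=0, C('q')=1, C('r')=3, C('s')=5, C('t')=8, C('v')=9, C('w')=10, C('x')=11, C('y')=13, C('z')=15
L[0]='s': occ=0, LF[0]=C('s')+0=5+0=5
L[1]='s': occ=1, LF[1]=C('s')+1=5+1=6
L[2]='$': occ=0, LF[2]=C('$')+0=0+0=0
L[3]='x': occ=0, LF[3]=C('x')+0=11+0=11
L[4]='t': occ=0, LF[4]=C('t')+0=8+0=8
L[5]='x': occ=1, LF[5]=C('x')+1=11+1=12
L[6]='y': occ=0, LF[6]=C('y')+0=13+0=13
L[7]='w': occ=0, LF[7]=C('w')+0=10+0=10
L[8]='q': occ=0, LF[8]=C('q')+0=1+0=1
L[9]='y': occ=1, LF[9]=C('y')+1=13+1=14
L[10]='r': occ=0, LF[10]=C('r')+0=3+0=3
L[11]='q': occ=1, LF[11]=C('q')+1=1+1=2
L[12]='v': occ=0, LF[12]=C('v')+0=9+0=9
L[13]='z': occ=0, LF[13]=C('z')+0=15+0=15
L[14]='r': occ=1, LF[14]=C('r')+1=3+1=4
L[15]='s': occ=2, LF[15]=C('s')+2=5+2=7

Answer: 5 6 0 11 8 12 13 10 1 14 3 2 9 15 4 7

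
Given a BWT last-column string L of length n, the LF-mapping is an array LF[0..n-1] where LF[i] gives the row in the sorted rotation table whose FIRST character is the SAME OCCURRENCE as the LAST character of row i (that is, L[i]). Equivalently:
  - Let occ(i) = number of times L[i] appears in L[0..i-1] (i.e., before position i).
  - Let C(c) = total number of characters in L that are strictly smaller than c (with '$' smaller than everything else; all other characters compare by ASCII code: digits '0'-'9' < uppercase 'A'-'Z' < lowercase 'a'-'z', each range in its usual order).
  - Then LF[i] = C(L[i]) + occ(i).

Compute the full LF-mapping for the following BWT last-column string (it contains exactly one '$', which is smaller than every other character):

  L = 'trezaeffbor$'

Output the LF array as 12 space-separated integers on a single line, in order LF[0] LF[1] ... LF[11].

Answer: 10 8 3 11 1 4 5 6 2 7 9 0

Derivation:
Char counts: '$':1, 'a':1, 'b':1, 'e':2, 'f':2, 'o':1, 'r':2, 't':1, 'z':1
C (first-col start): C('$')=0, C('a')=1, C('b')=2, C('e')=3, C('f')=5, C('o')=7, C('r')=8, C('t')=10, C('z')=11
L[0]='t': occ=0, LF[0]=C('t')+0=10+0=10
L[1]='r': occ=0, LF[1]=C('r')+0=8+0=8
L[2]='e': occ=0, LF[2]=C('e')+0=3+0=3
L[3]='z': occ=0, LF[3]=C('z')+0=11+0=11
L[4]='a': occ=0, LF[4]=C('a')+0=1+0=1
L[5]='e': occ=1, LF[5]=C('e')+1=3+1=4
L[6]='f': occ=0, LF[6]=C('f')+0=5+0=5
L[7]='f': occ=1, LF[7]=C('f')+1=5+1=6
L[8]='b': occ=0, LF[8]=C('b')+0=2+0=2
L[9]='o': occ=0, LF[9]=C('o')+0=7+0=7
L[10]='r': occ=1, LF[10]=C('r')+1=8+1=9
L[11]='$': occ=0, LF[11]=C('$')+0=0+0=0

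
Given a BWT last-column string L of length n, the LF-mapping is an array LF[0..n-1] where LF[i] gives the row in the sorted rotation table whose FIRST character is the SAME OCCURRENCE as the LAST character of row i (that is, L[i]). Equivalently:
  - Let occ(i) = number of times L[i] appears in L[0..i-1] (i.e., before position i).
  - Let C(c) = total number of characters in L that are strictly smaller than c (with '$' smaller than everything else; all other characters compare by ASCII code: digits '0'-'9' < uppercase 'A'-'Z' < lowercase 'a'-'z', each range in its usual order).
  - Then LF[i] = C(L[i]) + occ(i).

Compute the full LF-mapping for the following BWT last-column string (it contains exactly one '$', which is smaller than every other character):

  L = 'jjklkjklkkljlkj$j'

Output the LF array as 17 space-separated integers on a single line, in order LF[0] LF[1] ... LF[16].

Char counts: '$':1, 'j':6, 'k':6, 'l':4
C (first-col start): C('$')=0, C('j')=1, C('k')=7, C('l')=13
L[0]='j': occ=0, LF[0]=C('j')+0=1+0=1
L[1]='j': occ=1, LF[1]=C('j')+1=1+1=2
L[2]='k': occ=0, LF[2]=C('k')+0=7+0=7
L[3]='l': occ=0, LF[3]=C('l')+0=13+0=13
L[4]='k': occ=1, LF[4]=C('k')+1=7+1=8
L[5]='j': occ=2, LF[5]=C('j')+2=1+2=3
L[6]='k': occ=2, LF[6]=C('k')+2=7+2=9
L[7]='l': occ=1, LF[7]=C('l')+1=13+1=14
L[8]='k': occ=3, LF[8]=C('k')+3=7+3=10
L[9]='k': occ=4, LF[9]=C('k')+4=7+4=11
L[10]='l': occ=2, LF[10]=C('l')+2=13+2=15
L[11]='j': occ=3, LF[11]=C('j')+3=1+3=4
L[12]='l': occ=3, LF[12]=C('l')+3=13+3=16
L[13]='k': occ=5, LF[13]=C('k')+5=7+5=12
L[14]='j': occ=4, LF[14]=C('j')+4=1+4=5
L[15]='$': occ=0, LF[15]=C('$')+0=0+0=0
L[16]='j': occ=5, LF[16]=C('j')+5=1+5=6

Answer: 1 2 7 13 8 3 9 14 10 11 15 4 16 12 5 0 6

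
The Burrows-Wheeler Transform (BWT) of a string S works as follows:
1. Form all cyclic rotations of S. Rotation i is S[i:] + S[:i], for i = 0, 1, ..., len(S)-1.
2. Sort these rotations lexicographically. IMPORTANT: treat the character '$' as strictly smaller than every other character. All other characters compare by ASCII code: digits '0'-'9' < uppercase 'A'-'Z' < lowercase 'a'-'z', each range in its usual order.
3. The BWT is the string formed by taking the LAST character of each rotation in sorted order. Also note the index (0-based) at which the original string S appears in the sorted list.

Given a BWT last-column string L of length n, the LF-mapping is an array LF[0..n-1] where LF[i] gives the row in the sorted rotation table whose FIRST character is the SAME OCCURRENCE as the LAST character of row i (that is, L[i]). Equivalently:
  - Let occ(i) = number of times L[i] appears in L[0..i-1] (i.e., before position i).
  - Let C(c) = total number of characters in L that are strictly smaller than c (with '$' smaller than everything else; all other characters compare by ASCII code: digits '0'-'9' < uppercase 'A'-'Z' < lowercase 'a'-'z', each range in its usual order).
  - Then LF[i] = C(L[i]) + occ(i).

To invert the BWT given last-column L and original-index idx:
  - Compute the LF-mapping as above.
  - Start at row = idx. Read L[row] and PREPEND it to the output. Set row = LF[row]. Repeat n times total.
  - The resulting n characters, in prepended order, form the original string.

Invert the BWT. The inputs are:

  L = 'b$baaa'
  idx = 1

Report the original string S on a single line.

Answer: aabab$

Derivation:
LF mapping: 4 0 5 1 2 3
Walk LF starting at row 1, prepending L[row]:
  step 1: row=1, L[1]='$', prepend. Next row=LF[1]=0
  step 2: row=0, L[0]='b', prepend. Next row=LF[0]=4
  step 3: row=4, L[4]='a', prepend. Next row=LF[4]=2
  step 4: row=2, L[2]='b', prepend. Next row=LF[2]=5
  step 5: row=5, L[5]='a', prepend. Next row=LF[5]=3
  step 6: row=3, L[3]='a', prepend. Next row=LF[3]=1
Reversed output: aabab$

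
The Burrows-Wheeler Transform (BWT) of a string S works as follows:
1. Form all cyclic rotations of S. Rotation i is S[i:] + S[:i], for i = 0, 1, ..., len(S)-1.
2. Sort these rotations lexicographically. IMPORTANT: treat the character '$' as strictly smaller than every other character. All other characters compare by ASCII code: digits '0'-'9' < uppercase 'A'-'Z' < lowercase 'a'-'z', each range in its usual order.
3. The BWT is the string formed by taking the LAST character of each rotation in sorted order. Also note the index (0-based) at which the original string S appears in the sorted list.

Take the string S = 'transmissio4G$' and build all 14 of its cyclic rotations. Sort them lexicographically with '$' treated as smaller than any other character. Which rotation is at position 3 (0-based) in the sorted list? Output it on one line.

Answer: ansmissio4G$tr

Derivation:
All 14 rotations (rotation i = S[i:]+S[:i]):
  rot[0] = transmissio4G$
  rot[1] = ransmissio4G$t
  rot[2] = ansmissio4G$tr
  rot[3] = nsmissio4G$tra
  rot[4] = smissio4G$tran
  rot[5] = missio4G$trans
  rot[6] = issio4G$transm
  rot[7] = ssio4G$transmi
  rot[8] = sio4G$transmis
  rot[9] = io4G$transmiss
  rot[10] = o4G$transmissi
  rot[11] = 4G$transmissio
  rot[12] = G$transmissio4
  rot[13] = $transmissio4G
Sorted (with $ < everything):
  sorted[0] = $transmissio4G
  sorted[1] = 4G$transmissio
  sorted[2] = G$transmissio4
  sorted[3] = ansmissio4G$tr
  sorted[4] = io4G$transmiss
  sorted[5] = issio4G$transm
  sorted[6] = missio4G$trans
  sorted[7] = nsmissio4G$tra
  sorted[8] = o4G$transmissi
  sorted[9] = ransmissio4G$t
  sorted[10] = sio4G$transmis
  sorted[11] = smissio4G$tran
  sorted[12] = ssio4G$transmi
  sorted[13] = transmissio4G$
sorted[3] = ansmissio4G$tr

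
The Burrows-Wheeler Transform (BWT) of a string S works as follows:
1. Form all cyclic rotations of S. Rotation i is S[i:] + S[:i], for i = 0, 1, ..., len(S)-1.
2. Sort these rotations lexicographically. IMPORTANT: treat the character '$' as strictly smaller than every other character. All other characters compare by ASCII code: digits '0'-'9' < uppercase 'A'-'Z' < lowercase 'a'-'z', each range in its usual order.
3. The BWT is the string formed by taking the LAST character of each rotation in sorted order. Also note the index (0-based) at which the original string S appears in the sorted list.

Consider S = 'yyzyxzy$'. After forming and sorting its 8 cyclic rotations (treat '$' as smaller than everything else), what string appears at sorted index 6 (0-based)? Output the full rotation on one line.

Answer: zy$yyzyx

Derivation:
All 8 rotations (rotation i = S[i:]+S[:i]):
  rot[0] = yyzyxzy$
  rot[1] = yzyxzy$y
  rot[2] = zyxzy$yy
  rot[3] = yxzy$yyz
  rot[4] = xzy$yyzy
  rot[5] = zy$yyzyx
  rot[6] = y$yyzyxz
  rot[7] = $yyzyxzy
Sorted (with $ < everything):
  sorted[0] = $yyzyxzy
  sorted[1] = xzy$yyzy
  sorted[2] = y$yyzyxz
  sorted[3] = yxzy$yyz
  sorted[4] = yyzyxzy$
  sorted[5] = yzyxzy$y
  sorted[6] = zy$yyzyx
  sorted[7] = zyxzy$yy
sorted[6] = zy$yyzyx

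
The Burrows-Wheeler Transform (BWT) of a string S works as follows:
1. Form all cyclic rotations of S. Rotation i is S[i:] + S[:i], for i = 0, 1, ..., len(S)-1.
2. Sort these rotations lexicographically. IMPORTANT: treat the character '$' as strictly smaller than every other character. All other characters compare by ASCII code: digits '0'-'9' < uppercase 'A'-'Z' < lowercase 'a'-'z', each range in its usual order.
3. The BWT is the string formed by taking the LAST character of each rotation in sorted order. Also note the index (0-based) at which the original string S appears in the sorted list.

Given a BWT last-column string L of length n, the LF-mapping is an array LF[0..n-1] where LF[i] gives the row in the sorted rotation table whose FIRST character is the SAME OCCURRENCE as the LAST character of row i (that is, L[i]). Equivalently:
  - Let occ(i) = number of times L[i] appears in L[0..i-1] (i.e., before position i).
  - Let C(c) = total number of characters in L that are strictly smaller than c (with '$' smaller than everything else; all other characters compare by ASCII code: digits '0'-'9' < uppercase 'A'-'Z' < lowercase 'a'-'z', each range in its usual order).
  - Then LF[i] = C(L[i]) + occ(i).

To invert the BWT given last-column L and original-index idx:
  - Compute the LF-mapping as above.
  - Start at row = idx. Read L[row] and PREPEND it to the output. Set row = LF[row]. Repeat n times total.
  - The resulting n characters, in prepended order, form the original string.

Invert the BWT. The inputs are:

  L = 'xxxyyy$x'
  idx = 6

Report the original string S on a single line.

LF mapping: 1 2 3 5 6 7 0 4
Walk LF starting at row 6, prepending L[row]:
  step 1: row=6, L[6]='$', prepend. Next row=LF[6]=0
  step 2: row=0, L[0]='x', prepend. Next row=LF[0]=1
  step 3: row=1, L[1]='x', prepend. Next row=LF[1]=2
  step 4: row=2, L[2]='x', prepend. Next row=LF[2]=3
  step 5: row=3, L[3]='y', prepend. Next row=LF[3]=5
  step 6: row=5, L[5]='y', prepend. Next row=LF[5]=7
  step 7: row=7, L[7]='x', prepend. Next row=LF[7]=4
  step 8: row=4, L[4]='y', prepend. Next row=LF[4]=6
Reversed output: yxyyxxx$

Answer: yxyyxxx$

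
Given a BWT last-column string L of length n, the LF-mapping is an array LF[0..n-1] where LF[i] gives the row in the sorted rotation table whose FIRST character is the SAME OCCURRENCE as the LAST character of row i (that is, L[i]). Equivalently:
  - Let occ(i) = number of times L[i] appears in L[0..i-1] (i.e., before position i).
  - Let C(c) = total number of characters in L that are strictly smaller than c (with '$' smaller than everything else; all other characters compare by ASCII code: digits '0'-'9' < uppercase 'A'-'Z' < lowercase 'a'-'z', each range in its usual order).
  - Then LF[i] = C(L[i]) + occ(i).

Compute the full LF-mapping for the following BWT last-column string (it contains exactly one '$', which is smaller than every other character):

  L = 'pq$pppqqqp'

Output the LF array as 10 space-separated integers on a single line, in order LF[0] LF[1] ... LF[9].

Answer: 1 6 0 2 3 4 7 8 9 5

Derivation:
Char counts: '$':1, 'p':5, 'q':4
C (first-col start): C('$')=0, C('p')=1, C('q')=6
L[0]='p': occ=0, LF[0]=C('p')+0=1+0=1
L[1]='q': occ=0, LF[1]=C('q')+0=6+0=6
L[2]='$': occ=0, LF[2]=C('$')+0=0+0=0
L[3]='p': occ=1, LF[3]=C('p')+1=1+1=2
L[4]='p': occ=2, LF[4]=C('p')+2=1+2=3
L[5]='p': occ=3, LF[5]=C('p')+3=1+3=4
L[6]='q': occ=1, LF[6]=C('q')+1=6+1=7
L[7]='q': occ=2, LF[7]=C('q')+2=6+2=8
L[8]='q': occ=3, LF[8]=C('q')+3=6+3=9
L[9]='p': occ=4, LF[9]=C('p')+4=1+4=5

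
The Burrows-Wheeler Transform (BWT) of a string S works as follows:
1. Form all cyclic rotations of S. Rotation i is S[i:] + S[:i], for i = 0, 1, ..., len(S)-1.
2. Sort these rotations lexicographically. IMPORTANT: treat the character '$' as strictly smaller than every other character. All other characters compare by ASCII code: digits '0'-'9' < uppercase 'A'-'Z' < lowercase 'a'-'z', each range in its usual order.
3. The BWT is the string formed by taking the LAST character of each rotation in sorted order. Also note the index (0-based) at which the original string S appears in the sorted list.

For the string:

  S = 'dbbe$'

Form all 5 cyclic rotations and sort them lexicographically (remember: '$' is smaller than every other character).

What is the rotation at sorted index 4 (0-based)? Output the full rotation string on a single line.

Answer: e$dbb

Derivation:
All 5 rotations (rotation i = S[i:]+S[:i]):
  rot[0] = dbbe$
  rot[1] = bbe$d
  rot[2] = be$db
  rot[3] = e$dbb
  rot[4] = $dbbe
Sorted (with $ < everything):
  sorted[0] = $dbbe
  sorted[1] = bbe$d
  sorted[2] = be$db
  sorted[3] = dbbe$
  sorted[4] = e$dbb
sorted[4] = e$dbb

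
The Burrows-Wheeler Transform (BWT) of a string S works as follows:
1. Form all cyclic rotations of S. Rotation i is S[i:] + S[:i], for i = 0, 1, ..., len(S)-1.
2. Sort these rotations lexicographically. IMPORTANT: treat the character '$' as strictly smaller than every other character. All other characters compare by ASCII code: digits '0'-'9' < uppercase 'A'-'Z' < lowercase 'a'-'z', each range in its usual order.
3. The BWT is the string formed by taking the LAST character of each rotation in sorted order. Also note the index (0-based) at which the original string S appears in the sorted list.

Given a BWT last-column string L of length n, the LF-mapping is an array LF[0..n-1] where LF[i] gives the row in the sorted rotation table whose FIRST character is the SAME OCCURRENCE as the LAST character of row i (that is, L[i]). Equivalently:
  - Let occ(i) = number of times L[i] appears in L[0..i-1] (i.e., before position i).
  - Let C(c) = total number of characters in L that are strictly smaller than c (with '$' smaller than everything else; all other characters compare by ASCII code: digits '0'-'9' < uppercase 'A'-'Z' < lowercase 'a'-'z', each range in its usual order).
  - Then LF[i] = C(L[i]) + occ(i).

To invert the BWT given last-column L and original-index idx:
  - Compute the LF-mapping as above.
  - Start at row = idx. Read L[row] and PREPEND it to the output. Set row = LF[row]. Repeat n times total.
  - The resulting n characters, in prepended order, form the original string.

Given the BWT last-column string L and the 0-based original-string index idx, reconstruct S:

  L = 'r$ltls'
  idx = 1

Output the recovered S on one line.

LF mapping: 3 0 1 5 2 4
Walk LF starting at row 1, prepending L[row]:
  step 1: row=1, L[1]='$', prepend. Next row=LF[1]=0
  step 2: row=0, L[0]='r', prepend. Next row=LF[0]=3
  step 3: row=3, L[3]='t', prepend. Next row=LF[3]=5
  step 4: row=5, L[5]='s', prepend. Next row=LF[5]=4
  step 5: row=4, L[4]='l', prepend. Next row=LF[4]=2
  step 6: row=2, L[2]='l', prepend. Next row=LF[2]=1
Reversed output: llstr$

Answer: llstr$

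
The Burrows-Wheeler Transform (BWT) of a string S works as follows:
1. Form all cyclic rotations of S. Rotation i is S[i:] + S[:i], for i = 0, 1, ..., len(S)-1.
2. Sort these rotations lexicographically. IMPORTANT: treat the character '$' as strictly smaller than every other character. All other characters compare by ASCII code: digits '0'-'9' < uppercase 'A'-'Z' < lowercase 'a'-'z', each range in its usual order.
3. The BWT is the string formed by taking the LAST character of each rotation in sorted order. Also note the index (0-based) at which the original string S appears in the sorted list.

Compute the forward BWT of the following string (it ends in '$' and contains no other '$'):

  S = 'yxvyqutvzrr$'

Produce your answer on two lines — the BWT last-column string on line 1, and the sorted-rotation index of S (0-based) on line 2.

Answer: ryrzuqxtyv$v
10

Derivation:
All 12 rotations (rotation i = S[i:]+S[:i]):
  rot[0] = yxvyqutvzrr$
  rot[1] = xvyqutvzrr$y
  rot[2] = vyqutvzrr$yx
  rot[3] = yqutvzrr$yxv
  rot[4] = qutvzrr$yxvy
  rot[5] = utvzrr$yxvyq
  rot[6] = tvzrr$yxvyqu
  rot[7] = vzrr$yxvyqut
  rot[8] = zrr$yxvyqutv
  rot[9] = rr$yxvyqutvz
  rot[10] = r$yxvyqutvzr
  rot[11] = $yxvyqutvzrr
Sorted (with $ < everything):
  sorted[0] = $yxvyqutvzrr  (last char: 'r')
  sorted[1] = qutvzrr$yxvy  (last char: 'y')
  sorted[2] = r$yxvyqutvzr  (last char: 'r')
  sorted[3] = rr$yxvyqutvz  (last char: 'z')
  sorted[4] = tvzrr$yxvyqu  (last char: 'u')
  sorted[5] = utvzrr$yxvyq  (last char: 'q')
  sorted[6] = vyqutvzrr$yx  (last char: 'x')
  sorted[7] = vzrr$yxvyqut  (last char: 't')
  sorted[8] = xvyqutvzrr$y  (last char: 'y')
  sorted[9] = yqutvzrr$yxv  (last char: 'v')
  sorted[10] = yxvyqutvzrr$  (last char: '$')
  sorted[11] = zrr$yxvyqutv  (last char: 'v')
Last column: ryrzuqxtyv$v
Original string S is at sorted index 10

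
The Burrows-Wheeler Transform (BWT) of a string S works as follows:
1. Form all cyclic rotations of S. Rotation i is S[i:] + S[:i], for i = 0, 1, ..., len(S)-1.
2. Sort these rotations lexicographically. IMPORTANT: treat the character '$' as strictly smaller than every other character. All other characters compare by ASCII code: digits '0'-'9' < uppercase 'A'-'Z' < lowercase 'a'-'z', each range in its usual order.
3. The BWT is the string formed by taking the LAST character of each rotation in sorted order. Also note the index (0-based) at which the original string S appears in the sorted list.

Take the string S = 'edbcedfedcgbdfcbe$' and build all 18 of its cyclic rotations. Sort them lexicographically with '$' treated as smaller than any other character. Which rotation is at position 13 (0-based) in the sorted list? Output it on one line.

Answer: edcgbdfcbe$edbcedf

Derivation:
All 18 rotations (rotation i = S[i:]+S[:i]):
  rot[0] = edbcedfedcgbdfcbe$
  rot[1] = dbcedfedcgbdfcbe$e
  rot[2] = bcedfedcgbdfcbe$ed
  rot[3] = cedfedcgbdfcbe$edb
  rot[4] = edfedcgbdfcbe$edbc
  rot[5] = dfedcgbdfcbe$edbce
  rot[6] = fedcgbdfcbe$edbced
  rot[7] = edcgbdfcbe$edbcedf
  rot[8] = dcgbdfcbe$edbcedfe
  rot[9] = cgbdfcbe$edbcedfed
  rot[10] = gbdfcbe$edbcedfedc
  rot[11] = bdfcbe$edbcedfedcg
  rot[12] = dfcbe$edbcedfedcgb
  rot[13] = fcbe$edbcedfedcgbd
  rot[14] = cbe$edbcedfedcgbdf
  rot[15] = be$edbcedfedcgbdfc
  rot[16] = e$edbcedfedcgbdfcb
  rot[17] = $edbcedfedcgbdfcbe
Sorted (with $ < everything):
  sorted[0] = $edbcedfedcgbdfcbe
  sorted[1] = bcedfedcgbdfcbe$ed
  sorted[2] = bdfcbe$edbcedfedcg
  sorted[3] = be$edbcedfedcgbdfc
  sorted[4] = cbe$edbcedfedcgbdf
  sorted[5] = cedfedcgbdfcbe$edb
  sorted[6] = cgbdfcbe$edbcedfed
  sorted[7] = dbcedfedcgbdfcbe$e
  sorted[8] = dcgbdfcbe$edbcedfe
  sorted[9] = dfcbe$edbcedfedcgb
  sorted[10] = dfedcgbdfcbe$edbce
  sorted[11] = e$edbcedfedcgbdfcb
  sorted[12] = edbcedfedcgbdfcbe$
  sorted[13] = edcgbdfcbe$edbcedf
  sorted[14] = edfedcgbdfcbe$edbc
  sorted[15] = fcbe$edbcedfedcgbd
  sorted[16] = fedcgbdfcbe$edbced
  sorted[17] = gbdfcbe$edbcedfedc
sorted[13] = edcgbdfcbe$edbcedf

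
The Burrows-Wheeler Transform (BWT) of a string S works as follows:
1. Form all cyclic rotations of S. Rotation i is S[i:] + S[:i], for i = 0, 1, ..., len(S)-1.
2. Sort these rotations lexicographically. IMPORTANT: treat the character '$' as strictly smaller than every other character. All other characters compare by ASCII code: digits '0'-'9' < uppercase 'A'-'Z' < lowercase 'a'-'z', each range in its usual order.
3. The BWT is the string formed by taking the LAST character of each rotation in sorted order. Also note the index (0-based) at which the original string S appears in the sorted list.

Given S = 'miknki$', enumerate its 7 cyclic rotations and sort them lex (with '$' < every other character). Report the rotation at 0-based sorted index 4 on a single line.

Answer: knki$mi

Derivation:
All 7 rotations (rotation i = S[i:]+S[:i]):
  rot[0] = miknki$
  rot[1] = iknki$m
  rot[2] = knki$mi
  rot[3] = nki$mik
  rot[4] = ki$mikn
  rot[5] = i$miknk
  rot[6] = $miknki
Sorted (with $ < everything):
  sorted[0] = $miknki
  sorted[1] = i$miknk
  sorted[2] = iknki$m
  sorted[3] = ki$mikn
  sorted[4] = knki$mi
  sorted[5] = miknki$
  sorted[6] = nki$mik
sorted[4] = knki$mi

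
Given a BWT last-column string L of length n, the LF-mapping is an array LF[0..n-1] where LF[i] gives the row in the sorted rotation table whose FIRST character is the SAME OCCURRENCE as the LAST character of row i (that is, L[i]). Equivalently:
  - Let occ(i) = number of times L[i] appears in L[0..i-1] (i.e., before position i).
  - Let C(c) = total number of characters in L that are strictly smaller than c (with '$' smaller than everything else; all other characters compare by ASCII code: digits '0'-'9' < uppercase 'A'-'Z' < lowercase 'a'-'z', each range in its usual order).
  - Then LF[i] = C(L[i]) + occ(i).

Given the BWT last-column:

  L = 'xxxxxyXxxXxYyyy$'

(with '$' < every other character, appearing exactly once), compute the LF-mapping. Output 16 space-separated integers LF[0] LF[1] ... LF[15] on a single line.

Answer: 4 5 6 7 8 12 1 9 10 2 11 3 13 14 15 0

Derivation:
Char counts: '$':1, 'X':2, 'Y':1, 'x':8, 'y':4
C (first-col start): C('$')=0, C('X')=1, C('Y')=3, C('x')=4, C('y')=12
L[0]='x': occ=0, LF[0]=C('x')+0=4+0=4
L[1]='x': occ=1, LF[1]=C('x')+1=4+1=5
L[2]='x': occ=2, LF[2]=C('x')+2=4+2=6
L[3]='x': occ=3, LF[3]=C('x')+3=4+3=7
L[4]='x': occ=4, LF[4]=C('x')+4=4+4=8
L[5]='y': occ=0, LF[5]=C('y')+0=12+0=12
L[6]='X': occ=0, LF[6]=C('X')+0=1+0=1
L[7]='x': occ=5, LF[7]=C('x')+5=4+5=9
L[8]='x': occ=6, LF[8]=C('x')+6=4+6=10
L[9]='X': occ=1, LF[9]=C('X')+1=1+1=2
L[10]='x': occ=7, LF[10]=C('x')+7=4+7=11
L[11]='Y': occ=0, LF[11]=C('Y')+0=3+0=3
L[12]='y': occ=1, LF[12]=C('y')+1=12+1=13
L[13]='y': occ=2, LF[13]=C('y')+2=12+2=14
L[14]='y': occ=3, LF[14]=C('y')+3=12+3=15
L[15]='$': occ=0, LF[15]=C('$')+0=0+0=0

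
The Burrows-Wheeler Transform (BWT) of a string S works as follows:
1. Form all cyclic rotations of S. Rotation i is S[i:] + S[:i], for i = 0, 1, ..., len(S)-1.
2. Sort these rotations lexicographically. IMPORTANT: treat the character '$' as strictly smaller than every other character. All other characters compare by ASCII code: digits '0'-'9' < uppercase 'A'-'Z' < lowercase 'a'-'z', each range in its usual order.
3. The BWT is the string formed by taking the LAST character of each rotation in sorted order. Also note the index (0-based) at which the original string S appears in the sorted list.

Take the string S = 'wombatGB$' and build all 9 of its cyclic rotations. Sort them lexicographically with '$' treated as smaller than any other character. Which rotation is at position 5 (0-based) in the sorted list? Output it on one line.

Answer: mbatGB$wo

Derivation:
All 9 rotations (rotation i = S[i:]+S[:i]):
  rot[0] = wombatGB$
  rot[1] = ombatGB$w
  rot[2] = mbatGB$wo
  rot[3] = batGB$wom
  rot[4] = atGB$womb
  rot[5] = tGB$womba
  rot[6] = GB$wombat
  rot[7] = B$wombatG
  rot[8] = $wombatGB
Sorted (with $ < everything):
  sorted[0] = $wombatGB
  sorted[1] = B$wombatG
  sorted[2] = GB$wombat
  sorted[3] = atGB$womb
  sorted[4] = batGB$wom
  sorted[5] = mbatGB$wo
  sorted[6] = ombatGB$w
  sorted[7] = tGB$womba
  sorted[8] = wombatGB$
sorted[5] = mbatGB$wo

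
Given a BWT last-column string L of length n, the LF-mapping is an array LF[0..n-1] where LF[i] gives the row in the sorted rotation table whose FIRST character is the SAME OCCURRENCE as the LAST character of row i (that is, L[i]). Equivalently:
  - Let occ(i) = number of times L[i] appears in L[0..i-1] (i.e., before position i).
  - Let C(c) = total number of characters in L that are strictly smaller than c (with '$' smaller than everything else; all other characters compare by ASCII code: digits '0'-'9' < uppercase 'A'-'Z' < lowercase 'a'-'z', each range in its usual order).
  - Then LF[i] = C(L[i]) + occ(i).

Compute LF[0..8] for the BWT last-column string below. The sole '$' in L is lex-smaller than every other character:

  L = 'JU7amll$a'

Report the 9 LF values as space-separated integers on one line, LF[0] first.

Char counts: '$':1, '7':1, 'J':1, 'U':1, 'a':2, 'l':2, 'm':1
C (first-col start): C('$')=0, C('7')=1, C('J')=2, C('U')=3, C('a')=4, C('l')=6, C('m')=8
L[0]='J': occ=0, LF[0]=C('J')+0=2+0=2
L[1]='U': occ=0, LF[1]=C('U')+0=3+0=3
L[2]='7': occ=0, LF[2]=C('7')+0=1+0=1
L[3]='a': occ=0, LF[3]=C('a')+0=4+0=4
L[4]='m': occ=0, LF[4]=C('m')+0=8+0=8
L[5]='l': occ=0, LF[5]=C('l')+0=6+0=6
L[6]='l': occ=1, LF[6]=C('l')+1=6+1=7
L[7]='$': occ=0, LF[7]=C('$')+0=0+0=0
L[8]='a': occ=1, LF[8]=C('a')+1=4+1=5

Answer: 2 3 1 4 8 6 7 0 5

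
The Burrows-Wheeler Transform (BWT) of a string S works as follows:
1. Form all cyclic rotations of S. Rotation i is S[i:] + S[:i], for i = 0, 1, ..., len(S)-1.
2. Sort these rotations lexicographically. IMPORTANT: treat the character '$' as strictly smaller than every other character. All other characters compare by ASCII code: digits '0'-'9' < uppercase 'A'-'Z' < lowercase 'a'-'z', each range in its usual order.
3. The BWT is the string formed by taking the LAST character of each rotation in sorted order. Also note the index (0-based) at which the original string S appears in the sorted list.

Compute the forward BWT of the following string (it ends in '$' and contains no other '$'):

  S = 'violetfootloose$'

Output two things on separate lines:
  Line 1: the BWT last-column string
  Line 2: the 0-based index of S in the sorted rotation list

Answer: esltvotilfoooeo$
15

Derivation:
All 16 rotations (rotation i = S[i:]+S[:i]):
  rot[0] = violetfootloose$
  rot[1] = ioletfootloose$v
  rot[2] = oletfootloose$vi
  rot[3] = letfootloose$vio
  rot[4] = etfootloose$viol
  rot[5] = tfootloose$viole
  rot[6] = footloose$violet
  rot[7] = ootloose$violetf
  rot[8] = otloose$violetfo
  rot[9] = tloose$violetfoo
  rot[10] = loose$violetfoot
  rot[11] = oose$violetfootl
  rot[12] = ose$violetfootlo
  rot[13] = se$violetfootloo
  rot[14] = e$violetfootloos
  rot[15] = $violetfootloose
Sorted (with $ < everything):
  sorted[0] = $violetfootloose  (last char: 'e')
  sorted[1] = e$violetfootloos  (last char: 's')
  sorted[2] = etfootloose$viol  (last char: 'l')
  sorted[3] = footloose$violet  (last char: 't')
  sorted[4] = ioletfootloose$v  (last char: 'v')
  sorted[5] = letfootloose$vio  (last char: 'o')
  sorted[6] = loose$violetfoot  (last char: 't')
  sorted[7] = oletfootloose$vi  (last char: 'i')
  sorted[8] = oose$violetfootl  (last char: 'l')
  sorted[9] = ootloose$violetf  (last char: 'f')
  sorted[10] = ose$violetfootlo  (last char: 'o')
  sorted[11] = otloose$violetfo  (last char: 'o')
  sorted[12] = se$violetfootloo  (last char: 'o')
  sorted[13] = tfootloose$viole  (last char: 'e')
  sorted[14] = tloose$violetfoo  (last char: 'o')
  sorted[15] = violetfootloose$  (last char: '$')
Last column: esltvotilfoooeo$
Original string S is at sorted index 15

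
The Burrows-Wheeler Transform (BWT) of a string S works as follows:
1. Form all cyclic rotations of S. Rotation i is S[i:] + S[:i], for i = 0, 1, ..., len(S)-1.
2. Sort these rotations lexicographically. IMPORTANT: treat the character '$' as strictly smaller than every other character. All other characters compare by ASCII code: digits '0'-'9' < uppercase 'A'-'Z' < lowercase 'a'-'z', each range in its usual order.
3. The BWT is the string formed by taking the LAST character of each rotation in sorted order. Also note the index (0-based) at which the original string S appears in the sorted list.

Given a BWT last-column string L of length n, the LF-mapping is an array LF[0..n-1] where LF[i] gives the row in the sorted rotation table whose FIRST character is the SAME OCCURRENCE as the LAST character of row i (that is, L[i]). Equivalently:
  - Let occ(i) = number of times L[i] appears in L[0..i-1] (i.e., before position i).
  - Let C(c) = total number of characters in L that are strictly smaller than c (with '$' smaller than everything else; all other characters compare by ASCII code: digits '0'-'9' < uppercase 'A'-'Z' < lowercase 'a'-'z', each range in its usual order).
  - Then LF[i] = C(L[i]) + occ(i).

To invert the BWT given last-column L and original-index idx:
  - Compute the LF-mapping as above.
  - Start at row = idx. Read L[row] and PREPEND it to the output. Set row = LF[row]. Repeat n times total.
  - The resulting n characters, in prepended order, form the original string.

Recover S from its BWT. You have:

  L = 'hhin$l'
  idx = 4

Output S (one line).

Answer: lnihh$

Derivation:
LF mapping: 1 2 3 5 0 4
Walk LF starting at row 4, prepending L[row]:
  step 1: row=4, L[4]='$', prepend. Next row=LF[4]=0
  step 2: row=0, L[0]='h', prepend. Next row=LF[0]=1
  step 3: row=1, L[1]='h', prepend. Next row=LF[1]=2
  step 4: row=2, L[2]='i', prepend. Next row=LF[2]=3
  step 5: row=3, L[3]='n', prepend. Next row=LF[3]=5
  step 6: row=5, L[5]='l', prepend. Next row=LF[5]=4
Reversed output: lnihh$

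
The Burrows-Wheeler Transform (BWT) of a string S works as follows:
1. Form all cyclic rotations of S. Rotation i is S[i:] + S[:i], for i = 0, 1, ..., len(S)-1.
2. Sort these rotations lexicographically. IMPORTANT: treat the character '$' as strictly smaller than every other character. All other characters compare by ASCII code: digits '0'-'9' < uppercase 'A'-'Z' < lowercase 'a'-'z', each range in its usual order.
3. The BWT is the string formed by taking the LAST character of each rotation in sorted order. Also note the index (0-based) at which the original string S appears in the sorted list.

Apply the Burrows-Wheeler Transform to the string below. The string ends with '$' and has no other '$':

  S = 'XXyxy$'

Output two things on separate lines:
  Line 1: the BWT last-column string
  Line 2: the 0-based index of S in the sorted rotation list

All 6 rotations (rotation i = S[i:]+S[:i]):
  rot[0] = XXyxy$
  rot[1] = Xyxy$X
  rot[2] = yxy$XX
  rot[3] = xy$XXy
  rot[4] = y$XXyx
  rot[5] = $XXyxy
Sorted (with $ < everything):
  sorted[0] = $XXyxy  (last char: 'y')
  sorted[1] = XXyxy$  (last char: '$')
  sorted[2] = Xyxy$X  (last char: 'X')
  sorted[3] = xy$XXy  (last char: 'y')
  sorted[4] = y$XXyx  (last char: 'x')
  sorted[5] = yxy$XX  (last char: 'X')
Last column: y$XyxX
Original string S is at sorted index 1

Answer: y$XyxX
1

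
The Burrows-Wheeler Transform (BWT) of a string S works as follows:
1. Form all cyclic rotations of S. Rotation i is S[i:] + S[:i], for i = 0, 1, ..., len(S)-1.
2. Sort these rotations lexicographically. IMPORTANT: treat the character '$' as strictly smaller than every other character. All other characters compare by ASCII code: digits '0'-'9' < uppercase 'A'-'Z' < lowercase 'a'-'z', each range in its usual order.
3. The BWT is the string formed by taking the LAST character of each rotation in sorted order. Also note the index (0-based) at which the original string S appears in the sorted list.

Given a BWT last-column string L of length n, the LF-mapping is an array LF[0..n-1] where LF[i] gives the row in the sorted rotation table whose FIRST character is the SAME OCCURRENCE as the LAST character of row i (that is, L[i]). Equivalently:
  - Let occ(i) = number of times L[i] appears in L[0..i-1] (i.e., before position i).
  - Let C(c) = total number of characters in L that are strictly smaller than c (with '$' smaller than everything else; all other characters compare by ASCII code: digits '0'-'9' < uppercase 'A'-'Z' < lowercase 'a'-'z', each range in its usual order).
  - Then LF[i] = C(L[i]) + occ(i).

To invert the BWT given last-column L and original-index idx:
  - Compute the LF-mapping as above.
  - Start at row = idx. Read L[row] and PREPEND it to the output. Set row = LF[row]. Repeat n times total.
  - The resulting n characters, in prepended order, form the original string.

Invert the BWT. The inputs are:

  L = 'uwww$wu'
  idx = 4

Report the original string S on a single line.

Answer: wuwwwu$

Derivation:
LF mapping: 1 3 4 5 0 6 2
Walk LF starting at row 4, prepending L[row]:
  step 1: row=4, L[4]='$', prepend. Next row=LF[4]=0
  step 2: row=0, L[0]='u', prepend. Next row=LF[0]=1
  step 3: row=1, L[1]='w', prepend. Next row=LF[1]=3
  step 4: row=3, L[3]='w', prepend. Next row=LF[3]=5
  step 5: row=5, L[5]='w', prepend. Next row=LF[5]=6
  step 6: row=6, L[6]='u', prepend. Next row=LF[6]=2
  step 7: row=2, L[2]='w', prepend. Next row=LF[2]=4
Reversed output: wuwwwu$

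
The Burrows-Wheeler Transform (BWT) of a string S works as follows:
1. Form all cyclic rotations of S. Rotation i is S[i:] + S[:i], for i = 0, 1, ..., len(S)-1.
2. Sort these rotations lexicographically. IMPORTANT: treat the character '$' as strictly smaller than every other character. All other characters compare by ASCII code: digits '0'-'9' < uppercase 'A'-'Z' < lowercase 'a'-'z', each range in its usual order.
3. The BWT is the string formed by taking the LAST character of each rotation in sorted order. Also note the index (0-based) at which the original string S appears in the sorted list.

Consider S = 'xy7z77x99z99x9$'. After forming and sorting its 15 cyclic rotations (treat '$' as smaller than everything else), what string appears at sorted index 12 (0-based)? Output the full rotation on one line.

All 15 rotations (rotation i = S[i:]+S[:i]):
  rot[0] = xy7z77x99z99x9$
  rot[1] = y7z77x99z99x9$x
  rot[2] = 7z77x99z99x9$xy
  rot[3] = z77x99z99x9$xy7
  rot[4] = 77x99z99x9$xy7z
  rot[5] = 7x99z99x9$xy7z7
  rot[6] = x99z99x9$xy7z77
  rot[7] = 99z99x9$xy7z77x
  rot[8] = 9z99x9$xy7z77x9
  rot[9] = z99x9$xy7z77x99
  rot[10] = 99x9$xy7z77x99z
  rot[11] = 9x9$xy7z77x99z9
  rot[12] = x9$xy7z77x99z99
  rot[13] = 9$xy7z77x99z99x
  rot[14] = $xy7z77x99z99x9
Sorted (with $ < everything):
  sorted[0] = $xy7z77x99z99x9
  sorted[1] = 77x99z99x9$xy7z
  sorted[2] = 7x99z99x9$xy7z7
  sorted[3] = 7z77x99z99x9$xy
  sorted[4] = 9$xy7z77x99z99x
  sorted[5] = 99x9$xy7z77x99z
  sorted[6] = 99z99x9$xy7z77x
  sorted[7] = 9x9$xy7z77x99z9
  sorted[8] = 9z99x9$xy7z77x9
  sorted[9] = x9$xy7z77x99z99
  sorted[10] = x99z99x9$xy7z77
  sorted[11] = xy7z77x99z99x9$
  sorted[12] = y7z77x99z99x9$x
  sorted[13] = z77x99z99x9$xy7
  sorted[14] = z99x9$xy7z77x99
sorted[12] = y7z77x99z99x9$x

Answer: y7z77x99z99x9$x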